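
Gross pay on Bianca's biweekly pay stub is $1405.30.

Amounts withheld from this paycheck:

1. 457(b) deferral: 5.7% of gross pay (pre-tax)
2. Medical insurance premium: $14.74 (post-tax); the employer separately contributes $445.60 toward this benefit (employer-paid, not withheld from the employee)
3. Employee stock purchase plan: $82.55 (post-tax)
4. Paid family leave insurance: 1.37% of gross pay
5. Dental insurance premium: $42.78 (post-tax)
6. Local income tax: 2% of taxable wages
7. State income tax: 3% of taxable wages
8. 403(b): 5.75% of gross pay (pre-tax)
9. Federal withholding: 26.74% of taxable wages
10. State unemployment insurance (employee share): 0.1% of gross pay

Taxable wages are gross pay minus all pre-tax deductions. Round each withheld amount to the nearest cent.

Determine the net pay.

403(b): $1405.30 × 0.0575 = $80.80
457(b) deferral: $1405.30 × 0.057 = $80.10
Pre-tax total = $80.80 + $80.10 = $160.90
Taxable wages = $1405.30 − $160.90 = $1244.40
Local income tax: $1244.40 × 0.02 = $24.89
Federal withholding: $1244.40 × 0.2674 = $332.75
State income tax: $1244.40 × 0.03 = $37.33
Paid family leave insurance: $1405.30 × 0.0137 = $19.25
State unemployment insurance (employee share): $1405.30 × 0.001 = $1.41
Medical insurance premium: $14.74
Dental insurance premium: $42.78
Employee stock purchase plan: $82.55
(Employer's $445.60 toward medical insurance premium is not withheld from the employee.)
Total deductions = $80.80 + $80.10 + $24.89 + $332.75 + $37.33 + $19.25 + $1.41 + $14.74 + $42.78 + $82.55 = $716.60
Net pay = $1405.30 − $716.60 = $688.70

$688.70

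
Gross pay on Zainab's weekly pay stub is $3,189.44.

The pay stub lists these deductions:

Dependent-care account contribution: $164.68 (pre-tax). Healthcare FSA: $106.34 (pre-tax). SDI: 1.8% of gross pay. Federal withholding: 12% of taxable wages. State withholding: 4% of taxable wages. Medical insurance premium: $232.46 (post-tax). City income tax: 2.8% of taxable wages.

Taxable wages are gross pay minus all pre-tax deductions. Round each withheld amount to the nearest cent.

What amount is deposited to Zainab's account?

$2,079.88

Healthcare FSA: $106.34
Dependent-care account contribution: $164.68
Pre-tax total = $106.34 + $164.68 = $271.02
Taxable wages = $3,189.44 − $271.02 = $2,918.42
State withholding: $2,918.42 × 0.04 = $116.74
Federal withholding: $2,918.42 × 0.12 = $350.21
City income tax: $2,918.42 × 0.028 = $81.72
SDI: $3,189.44 × 0.018 = $57.41
Medical insurance premium: $232.46
Total deductions = $106.34 + $164.68 + $116.74 + $350.21 + $81.72 + $57.41 + $232.46 = $1,109.56
Net pay = $3,189.44 − $1,109.56 = $2,079.88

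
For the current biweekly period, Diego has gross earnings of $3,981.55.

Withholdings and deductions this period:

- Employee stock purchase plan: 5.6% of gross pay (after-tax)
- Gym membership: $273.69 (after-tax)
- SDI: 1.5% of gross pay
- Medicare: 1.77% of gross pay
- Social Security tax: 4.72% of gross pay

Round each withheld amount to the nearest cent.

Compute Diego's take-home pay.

SDI: $3,981.55 × 0.015 = $59.72
Medicare: $3,981.55 × 0.0177 = $70.47
Social Security tax: $3,981.55 × 0.0472 = $187.93
Employee stock purchase plan: $3,981.55 × 0.056 = $222.97
Gym membership: $273.69
Total deductions = $59.72 + $70.47 + $187.93 + $222.97 + $273.69 = $814.78
Net pay = $3,981.55 − $814.78 = $3,166.77

$3,166.77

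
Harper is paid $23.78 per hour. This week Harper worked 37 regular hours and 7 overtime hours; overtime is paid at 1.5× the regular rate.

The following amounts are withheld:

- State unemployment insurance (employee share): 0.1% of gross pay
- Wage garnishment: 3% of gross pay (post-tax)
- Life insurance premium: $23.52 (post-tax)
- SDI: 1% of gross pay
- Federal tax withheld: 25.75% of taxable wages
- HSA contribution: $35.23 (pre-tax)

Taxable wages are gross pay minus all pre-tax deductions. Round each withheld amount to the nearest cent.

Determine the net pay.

$742.69

Regular pay: 37 × $23.78 = $879.86
Overtime pay: 7 × $23.78 × 1.5 = $249.69
Gross pay = $879.86 + $249.69 = $1129.55
HSA contribution: $35.23
Taxable wages = $1129.55 − $35.23 = $1094.32
Federal tax withheld: $1094.32 × 0.2575 = $281.79
SDI: $1129.55 × 0.01 = $11.30
State unemployment insurance (employee share): $1129.55 × 0.001 = $1.13
Life insurance premium: $23.52
Wage garnishment: $1129.55 × 0.03 = $33.89
Total deductions = $35.23 + $281.79 + $11.30 + $1.13 + $23.52 + $33.89 = $386.86
Net pay = $1129.55 − $386.86 = $742.69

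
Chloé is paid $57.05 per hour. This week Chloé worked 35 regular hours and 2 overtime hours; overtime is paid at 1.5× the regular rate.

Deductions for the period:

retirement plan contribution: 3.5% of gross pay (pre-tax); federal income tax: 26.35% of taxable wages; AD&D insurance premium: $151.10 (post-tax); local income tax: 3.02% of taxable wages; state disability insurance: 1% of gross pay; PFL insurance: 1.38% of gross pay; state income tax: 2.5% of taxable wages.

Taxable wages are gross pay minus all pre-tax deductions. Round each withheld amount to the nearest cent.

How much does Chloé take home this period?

Regular pay: 35 × $57.05 = $1,996.75
Overtime pay: 2 × $57.05 × 1.5 = $171.15
Gross pay = $1,996.75 + $171.15 = $2,167.90
Retirement plan contribution: $2,167.90 × 0.035 = $75.88
Taxable wages = $2,167.90 − $75.88 = $2,092.02
Federal income tax: $2,092.02 × 0.2635 = $551.25
State income tax: $2,092.02 × 0.025 = $52.30
Local income tax: $2,092.02 × 0.0302 = $63.18
PFL insurance: $2,167.90 × 0.0138 = $29.92
State disability insurance: $2,167.90 × 0.01 = $21.68
AD&D insurance premium: $151.10
Total deductions = $75.88 + $551.25 + $52.30 + $63.18 + $29.92 + $21.68 + $151.10 = $945.31
Net pay = $2,167.90 − $945.31 = $1,222.59

$1,222.59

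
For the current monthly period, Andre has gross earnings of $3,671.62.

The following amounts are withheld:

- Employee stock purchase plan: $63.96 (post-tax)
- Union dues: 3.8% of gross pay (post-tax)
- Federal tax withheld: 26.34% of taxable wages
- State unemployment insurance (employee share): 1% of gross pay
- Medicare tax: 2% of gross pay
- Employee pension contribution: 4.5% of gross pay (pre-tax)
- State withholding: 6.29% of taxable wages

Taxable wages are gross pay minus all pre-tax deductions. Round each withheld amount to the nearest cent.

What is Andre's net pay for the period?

$2,048.63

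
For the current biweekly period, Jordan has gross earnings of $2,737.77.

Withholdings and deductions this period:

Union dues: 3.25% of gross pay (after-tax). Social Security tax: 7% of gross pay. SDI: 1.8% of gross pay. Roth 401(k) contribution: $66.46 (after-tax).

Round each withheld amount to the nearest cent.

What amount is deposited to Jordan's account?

Social Security tax: $2,737.77 × 0.07 = $191.64
SDI: $2,737.77 × 0.018 = $49.28
Union dues: $2,737.77 × 0.0325 = $88.98
Roth 401(k) contribution: $66.46
Total deductions = $191.64 + $49.28 + $88.98 + $66.46 = $396.36
Net pay = $2,737.77 − $396.36 = $2,341.41

$2,341.41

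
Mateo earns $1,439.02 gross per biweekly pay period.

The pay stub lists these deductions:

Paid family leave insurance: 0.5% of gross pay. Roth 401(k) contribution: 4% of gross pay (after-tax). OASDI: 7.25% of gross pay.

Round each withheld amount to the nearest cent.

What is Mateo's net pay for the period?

OASDI: $1,439.02 × 0.0725 = $104.33
Paid family leave insurance: $1,439.02 × 0.005 = $7.20
Roth 401(k) contribution: $1,439.02 × 0.04 = $57.56
Total deductions = $104.33 + $7.20 + $57.56 = $169.09
Net pay = $1,439.02 − $169.09 = $1,269.93

$1,269.93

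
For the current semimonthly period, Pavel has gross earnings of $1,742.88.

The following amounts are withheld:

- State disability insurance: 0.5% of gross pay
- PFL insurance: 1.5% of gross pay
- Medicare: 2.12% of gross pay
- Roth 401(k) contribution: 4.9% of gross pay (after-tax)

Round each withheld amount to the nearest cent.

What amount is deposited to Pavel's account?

$1,585.68

PFL insurance: $1,742.88 × 0.015 = $26.14
State disability insurance: $1,742.88 × 0.005 = $8.71
Medicare: $1,742.88 × 0.0212 = $36.95
Roth 401(k) contribution: $1,742.88 × 0.049 = $85.40
Total deductions = $26.14 + $8.71 + $36.95 + $85.40 = $157.20
Net pay = $1,742.88 − $157.20 = $1,585.68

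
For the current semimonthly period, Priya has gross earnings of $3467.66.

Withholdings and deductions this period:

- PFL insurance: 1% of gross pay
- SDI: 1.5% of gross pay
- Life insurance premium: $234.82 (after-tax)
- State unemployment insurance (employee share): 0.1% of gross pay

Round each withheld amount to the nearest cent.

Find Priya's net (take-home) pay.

PFL insurance: $3467.66 × 0.01 = $34.68
SDI: $3467.66 × 0.015 = $52.01
State unemployment insurance (employee share): $3467.66 × 0.001 = $3.47
Life insurance premium: $234.82
Total deductions = $34.68 + $52.01 + $3.47 + $234.82 = $324.98
Net pay = $3467.66 − $324.98 = $3142.68

$3142.68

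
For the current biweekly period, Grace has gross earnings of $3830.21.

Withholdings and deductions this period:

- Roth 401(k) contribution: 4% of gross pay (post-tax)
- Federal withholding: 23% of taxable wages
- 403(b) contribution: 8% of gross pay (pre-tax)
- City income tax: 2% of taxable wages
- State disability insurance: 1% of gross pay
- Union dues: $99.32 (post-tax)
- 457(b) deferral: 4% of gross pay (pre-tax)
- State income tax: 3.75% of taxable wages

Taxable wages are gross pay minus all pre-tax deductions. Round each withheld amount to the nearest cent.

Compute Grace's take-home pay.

$2110.71

457(b) deferral: $3830.21 × 0.04 = $153.21
403(b) contribution: $3830.21 × 0.08 = $306.42
Pre-tax total = $153.21 + $306.42 = $459.63
Taxable wages = $3830.21 − $459.63 = $3370.58
Federal withholding: $3370.58 × 0.23 = $775.23
State income tax: $3370.58 × 0.0375 = $126.40
City income tax: $3370.58 × 0.02 = $67.41
State disability insurance: $3830.21 × 0.01 = $38.30
Roth 401(k) contribution: $3830.21 × 0.04 = $153.21
Union dues: $99.32
Total deductions = $153.21 + $306.42 + $775.23 + $126.40 + $67.41 + $38.30 + $153.21 + $99.32 = $1719.50
Net pay = $3830.21 − $1719.50 = $2110.71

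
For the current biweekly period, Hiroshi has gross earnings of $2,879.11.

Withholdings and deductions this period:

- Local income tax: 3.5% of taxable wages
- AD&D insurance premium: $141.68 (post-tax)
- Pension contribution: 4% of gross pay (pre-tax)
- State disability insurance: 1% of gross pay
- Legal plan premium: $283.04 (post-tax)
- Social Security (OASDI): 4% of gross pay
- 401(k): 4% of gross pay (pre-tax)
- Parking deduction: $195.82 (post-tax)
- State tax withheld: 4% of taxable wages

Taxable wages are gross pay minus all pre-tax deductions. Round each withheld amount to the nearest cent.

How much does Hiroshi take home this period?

401(k): $2,879.11 × 0.04 = $115.16
Pension contribution: $2,879.11 × 0.04 = $115.16
Pre-tax total = $115.16 + $115.16 = $230.32
Taxable wages = $2,879.11 − $230.32 = $2,648.79
State tax withheld: $2,648.79 × 0.04 = $105.95
Local income tax: $2,648.79 × 0.035 = $92.71
Social Security (OASDI): $2,879.11 × 0.04 = $115.16
State disability insurance: $2,879.11 × 0.01 = $28.79
Parking deduction: $195.82
AD&D insurance premium: $141.68
Legal plan premium: $283.04
Total deductions = $115.16 + $115.16 + $105.95 + $92.71 + $115.16 + $28.79 + $195.82 + $141.68 + $283.04 = $1,193.47
Net pay = $2,879.11 − $1,193.47 = $1,685.64

$1,685.64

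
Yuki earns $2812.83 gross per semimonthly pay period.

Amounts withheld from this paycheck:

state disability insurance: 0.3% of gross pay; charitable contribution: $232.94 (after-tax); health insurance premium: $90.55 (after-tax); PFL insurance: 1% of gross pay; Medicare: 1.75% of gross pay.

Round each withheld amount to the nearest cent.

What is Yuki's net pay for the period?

State disability insurance: $2812.83 × 0.003 = $8.44
PFL insurance: $2812.83 × 0.01 = $28.13
Medicare: $2812.83 × 0.0175 = $49.22
Health insurance premium: $90.55
Charitable contribution: $232.94
Total deductions = $8.44 + $28.13 + $49.22 + $90.55 + $232.94 = $409.28
Net pay = $2812.83 − $409.28 = $2403.55

$2403.55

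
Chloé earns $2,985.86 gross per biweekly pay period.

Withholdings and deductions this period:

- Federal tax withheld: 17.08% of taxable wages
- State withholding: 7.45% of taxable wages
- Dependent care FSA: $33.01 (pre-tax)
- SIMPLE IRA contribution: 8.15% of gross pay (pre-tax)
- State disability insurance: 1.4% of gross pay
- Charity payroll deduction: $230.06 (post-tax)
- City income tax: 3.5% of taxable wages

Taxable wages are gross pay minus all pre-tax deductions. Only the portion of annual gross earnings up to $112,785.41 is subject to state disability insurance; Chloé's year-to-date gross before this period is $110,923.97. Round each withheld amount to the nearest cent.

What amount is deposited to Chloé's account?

$1,693.91

SIMPLE IRA contribution: $2,985.86 × 0.0815 = $243.35
Dependent care FSA: $33.01
Pre-tax total = $243.35 + $33.01 = $276.36
Taxable wages = $2,985.86 − $276.36 = $2,709.50
City income tax: $2,709.50 × 0.035 = $94.83
Federal tax withheld: $2,709.50 × 0.1708 = $462.78
State withholding: $2,709.50 × 0.0745 = $201.86
State disability insurance: only $112,785.41 − $110,923.97 = $1,861.44 of this check is subject → $1,861.44 × 0.014 = $26.06
Charity payroll deduction: $230.06
Total deductions = $243.35 + $33.01 + $94.83 + $462.78 + $201.86 + $26.06 + $230.06 = $1,291.95
Net pay = $2,985.86 − $1,291.95 = $1,693.91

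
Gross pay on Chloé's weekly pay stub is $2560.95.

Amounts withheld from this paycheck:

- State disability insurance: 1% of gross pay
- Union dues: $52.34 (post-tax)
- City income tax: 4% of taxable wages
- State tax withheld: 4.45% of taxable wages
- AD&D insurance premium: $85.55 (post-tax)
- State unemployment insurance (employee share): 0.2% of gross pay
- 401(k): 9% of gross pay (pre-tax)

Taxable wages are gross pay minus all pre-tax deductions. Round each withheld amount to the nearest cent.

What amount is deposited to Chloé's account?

$1964.91

401(k): $2560.95 × 0.09 = $230.49
Taxable wages = $2560.95 − $230.49 = $2330.46
State tax withheld: $2330.46 × 0.0445 = $103.71
City income tax: $2330.46 × 0.04 = $93.22
State unemployment insurance (employee share): $2560.95 × 0.002 = $5.12
State disability insurance: $2560.95 × 0.01 = $25.61
AD&D insurance premium: $85.55
Union dues: $52.34
Total deductions = $230.49 + $103.71 + $93.22 + $5.12 + $25.61 + $85.55 + $52.34 = $596.04
Net pay = $2560.95 − $596.04 = $1964.91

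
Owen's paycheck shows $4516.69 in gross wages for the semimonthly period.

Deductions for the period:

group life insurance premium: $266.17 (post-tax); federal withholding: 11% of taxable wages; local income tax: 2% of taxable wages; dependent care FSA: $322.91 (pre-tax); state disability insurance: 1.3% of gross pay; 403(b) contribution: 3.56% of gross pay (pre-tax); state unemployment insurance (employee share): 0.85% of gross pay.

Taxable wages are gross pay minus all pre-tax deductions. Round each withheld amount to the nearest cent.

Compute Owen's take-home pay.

$3145.42

Dependent care FSA: $322.91
403(b) contribution: $4516.69 × 0.0356 = $160.79
Pre-tax total = $322.91 + $160.79 = $483.70
Taxable wages = $4516.69 − $483.70 = $4032.99
Federal withholding: $4032.99 × 0.11 = $443.63
Local income tax: $4032.99 × 0.02 = $80.66
State disability insurance: $4516.69 × 0.013 = $58.72
State unemployment insurance (employee share): $4516.69 × 0.0085 = $38.39
Group life insurance premium: $266.17
Total deductions = $322.91 + $160.79 + $443.63 + $80.66 + $58.72 + $38.39 + $266.17 = $1371.27
Net pay = $4516.69 − $1371.27 = $3145.42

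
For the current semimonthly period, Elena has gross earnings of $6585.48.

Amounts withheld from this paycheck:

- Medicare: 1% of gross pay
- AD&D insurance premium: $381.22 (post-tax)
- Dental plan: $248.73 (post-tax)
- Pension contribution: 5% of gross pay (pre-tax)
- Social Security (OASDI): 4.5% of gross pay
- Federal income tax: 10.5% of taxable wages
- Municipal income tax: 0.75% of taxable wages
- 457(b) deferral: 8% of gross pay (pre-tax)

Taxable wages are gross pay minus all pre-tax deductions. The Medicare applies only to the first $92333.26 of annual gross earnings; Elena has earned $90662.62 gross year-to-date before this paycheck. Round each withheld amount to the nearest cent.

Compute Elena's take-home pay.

$4141.81

457(b) deferral: $6585.48 × 0.08 = $526.84
Pension contribution: $6585.48 × 0.05 = $329.27
Pre-tax total = $526.84 + $329.27 = $856.11
Taxable wages = $6585.48 − $856.11 = $5729.37
Municipal income tax: $5729.37 × 0.0075 = $42.97
Federal income tax: $5729.37 × 0.105 = $601.58
Medicare: only $92333.26 − $90662.62 = $1670.64 of this check is subject → $1670.64 × 0.01 = $16.71
Social Security (OASDI): $6585.48 × 0.045 = $296.35
Dental plan: $248.73
AD&D insurance premium: $381.22
Total deductions = $526.84 + $329.27 + $42.97 + $601.58 + $16.71 + $296.35 + $248.73 + $381.22 = $2443.67
Net pay = $6585.48 − $2443.67 = $4141.81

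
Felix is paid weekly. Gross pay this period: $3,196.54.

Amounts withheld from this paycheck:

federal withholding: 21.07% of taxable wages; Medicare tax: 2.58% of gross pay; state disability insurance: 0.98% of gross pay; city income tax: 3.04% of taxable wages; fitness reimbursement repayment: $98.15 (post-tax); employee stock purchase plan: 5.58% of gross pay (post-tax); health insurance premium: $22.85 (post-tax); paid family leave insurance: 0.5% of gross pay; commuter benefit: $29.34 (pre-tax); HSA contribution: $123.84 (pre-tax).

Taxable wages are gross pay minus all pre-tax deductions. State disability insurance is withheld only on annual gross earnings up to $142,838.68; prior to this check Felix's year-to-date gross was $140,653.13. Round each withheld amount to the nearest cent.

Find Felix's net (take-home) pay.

$1,890.36

Commuter benefit: $29.34
HSA contribution: $123.84
Pre-tax total = $29.34 + $123.84 = $153.18
Taxable wages = $3,196.54 − $153.18 = $3,043.36
City income tax: $3,043.36 × 0.0304 = $92.52
Federal withholding: $3,043.36 × 0.2107 = $641.24
Medicare tax: $3,196.54 × 0.0258 = $82.47
Paid family leave insurance: $3,196.54 × 0.005 = $15.98
State disability insurance: only $142,838.68 − $140,653.13 = $2,185.55 of this check is subject → $2,185.55 × 0.0098 = $21.42
Health insurance premium: $22.85
Employee stock purchase plan: $3,196.54 × 0.0558 = $178.37
Fitness reimbursement repayment: $98.15
Total deductions = $29.34 + $123.84 + $92.52 + $641.24 + $82.47 + $15.98 + $21.42 + $22.85 + $178.37 + $98.15 = $1,306.18
Net pay = $3,196.54 − $1,306.18 = $1,890.36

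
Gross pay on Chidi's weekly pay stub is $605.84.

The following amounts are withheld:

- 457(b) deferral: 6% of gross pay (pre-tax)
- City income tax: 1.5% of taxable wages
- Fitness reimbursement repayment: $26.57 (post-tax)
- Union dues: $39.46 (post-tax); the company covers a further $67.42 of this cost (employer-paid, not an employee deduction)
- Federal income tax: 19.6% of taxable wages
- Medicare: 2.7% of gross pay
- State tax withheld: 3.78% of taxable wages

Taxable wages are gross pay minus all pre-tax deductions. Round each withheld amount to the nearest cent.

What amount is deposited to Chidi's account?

$345.41

457(b) deferral: $605.84 × 0.06 = $36.35
Taxable wages = $605.84 − $36.35 = $569.49
Federal income tax: $569.49 × 0.196 = $111.62
State tax withheld: $569.49 × 0.0378 = $21.53
City income tax: $569.49 × 0.015 = $8.54
Medicare: $605.84 × 0.027 = $16.36
Fitness reimbursement repayment: $26.57
Union dues: $39.46
(Employer's $67.42 toward union dues is not withheld from the employee.)
Total deductions = $36.35 + $111.62 + $21.53 + $8.54 + $16.36 + $26.57 + $39.46 = $260.43
Net pay = $605.84 − $260.43 = $345.41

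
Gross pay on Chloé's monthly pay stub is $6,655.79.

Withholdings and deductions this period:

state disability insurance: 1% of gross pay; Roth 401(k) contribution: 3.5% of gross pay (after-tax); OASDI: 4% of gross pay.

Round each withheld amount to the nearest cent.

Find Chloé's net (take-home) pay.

$6,090.05

OASDI: $6,655.79 × 0.04 = $266.23
State disability insurance: $6,655.79 × 0.01 = $66.56
Roth 401(k) contribution: $6,655.79 × 0.035 = $232.95
Total deductions = $266.23 + $66.56 + $232.95 = $565.74
Net pay = $6,655.79 − $565.74 = $6,090.05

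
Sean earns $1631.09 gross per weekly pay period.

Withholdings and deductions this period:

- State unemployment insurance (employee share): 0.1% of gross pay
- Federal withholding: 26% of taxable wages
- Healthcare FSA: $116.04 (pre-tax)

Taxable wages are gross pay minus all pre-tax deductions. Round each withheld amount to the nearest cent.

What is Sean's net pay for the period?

Healthcare FSA: $116.04
Taxable wages = $1631.09 − $116.04 = $1515.05
Federal withholding: $1515.05 × 0.26 = $393.91
State unemployment insurance (employee share): $1631.09 × 0.001 = $1.63
Total deductions = $116.04 + $393.91 + $1.63 = $511.58
Net pay = $1631.09 − $511.58 = $1119.51

$1119.51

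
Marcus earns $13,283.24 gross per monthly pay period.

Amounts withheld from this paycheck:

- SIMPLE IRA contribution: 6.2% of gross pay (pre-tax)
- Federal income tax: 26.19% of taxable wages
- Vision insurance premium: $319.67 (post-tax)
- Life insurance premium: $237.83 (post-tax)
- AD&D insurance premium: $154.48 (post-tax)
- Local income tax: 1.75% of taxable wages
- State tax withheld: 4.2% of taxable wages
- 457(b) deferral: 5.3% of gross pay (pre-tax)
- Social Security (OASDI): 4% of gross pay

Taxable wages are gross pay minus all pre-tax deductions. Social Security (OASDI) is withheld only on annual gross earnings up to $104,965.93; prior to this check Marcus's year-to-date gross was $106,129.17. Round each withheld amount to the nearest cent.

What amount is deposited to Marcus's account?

457(b) deferral: $13,283.24 × 0.053 = $704.01
SIMPLE IRA contribution: $13,283.24 × 0.062 = $823.56
Pre-tax total = $704.01 + $823.56 = $1,527.57
Taxable wages = $13,283.24 − $1,527.57 = $11,755.67
Federal income tax: $11,755.67 × 0.2619 = $3,078.81
Local income tax: $11,755.67 × 0.0175 = $205.72
State tax withheld: $11,755.67 × 0.042 = $493.74
Social Security (OASDI): annual cap $104,965.93 already reached (YTD $106,129.17), so $0.00
Life insurance premium: $237.83
AD&D insurance premium: $154.48
Vision insurance premium: $319.67
Total deductions = $704.01 + $823.56 + $3,078.81 + $205.72 + $493.74 + $0.00 + $237.83 + $154.48 + $319.67 = $6,017.82
Net pay = $13,283.24 − $6,017.82 = $7,265.42

$7,265.42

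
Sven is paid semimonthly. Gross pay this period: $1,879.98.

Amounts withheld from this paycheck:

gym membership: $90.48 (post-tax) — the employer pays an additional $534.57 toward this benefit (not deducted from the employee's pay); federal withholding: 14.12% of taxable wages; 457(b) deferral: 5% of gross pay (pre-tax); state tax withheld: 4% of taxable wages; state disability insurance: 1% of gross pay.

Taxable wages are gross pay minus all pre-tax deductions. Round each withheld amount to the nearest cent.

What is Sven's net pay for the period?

$1,353.08

457(b) deferral: $1,879.98 × 0.05 = $94.00
Taxable wages = $1,879.98 − $94.00 = $1,785.98
State tax withheld: $1,785.98 × 0.04 = $71.44
Federal withholding: $1,785.98 × 0.1412 = $252.18
State disability insurance: $1,879.98 × 0.01 = $18.80
Gym membership: $90.48
(Employer's $534.57 toward gym membership is not withheld from the employee.)
Total deductions = $94.00 + $71.44 + $252.18 + $18.80 + $90.48 = $526.90
Net pay = $1,879.98 − $526.90 = $1,353.08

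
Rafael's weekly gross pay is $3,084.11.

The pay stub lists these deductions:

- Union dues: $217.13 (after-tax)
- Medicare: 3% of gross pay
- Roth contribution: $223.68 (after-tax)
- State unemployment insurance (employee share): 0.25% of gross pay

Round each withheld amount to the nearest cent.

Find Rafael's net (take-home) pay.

$2,543.07

State unemployment insurance (employee share): $3,084.11 × 0.0025 = $7.71
Medicare: $3,084.11 × 0.03 = $92.52
Union dues: $217.13
Roth contribution: $223.68
Total deductions = $7.71 + $92.52 + $217.13 + $223.68 = $541.04
Net pay = $3,084.11 − $541.04 = $2,543.07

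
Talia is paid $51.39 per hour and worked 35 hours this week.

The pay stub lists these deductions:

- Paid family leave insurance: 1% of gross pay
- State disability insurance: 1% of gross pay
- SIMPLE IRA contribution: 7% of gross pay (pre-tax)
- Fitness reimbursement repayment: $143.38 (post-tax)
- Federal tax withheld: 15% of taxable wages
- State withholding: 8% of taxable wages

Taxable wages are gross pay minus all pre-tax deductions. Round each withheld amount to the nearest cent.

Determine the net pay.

Gross pay: 35 × $51.39 = $1,798.65
SIMPLE IRA contribution: $1,798.65 × 0.07 = $125.91
Taxable wages = $1,798.65 − $125.91 = $1,672.74
Federal tax withheld: $1,672.74 × 0.15 = $250.91
State withholding: $1,672.74 × 0.08 = $133.82
Paid family leave insurance: $1,798.65 × 0.01 = $17.99
State disability insurance: $1,798.65 × 0.01 = $17.99
Fitness reimbursement repayment: $143.38
Total deductions = $125.91 + $250.91 + $133.82 + $17.99 + $17.99 + $143.38 = $690.00
Net pay = $1,798.65 − $690.00 = $1,108.65

$1,108.65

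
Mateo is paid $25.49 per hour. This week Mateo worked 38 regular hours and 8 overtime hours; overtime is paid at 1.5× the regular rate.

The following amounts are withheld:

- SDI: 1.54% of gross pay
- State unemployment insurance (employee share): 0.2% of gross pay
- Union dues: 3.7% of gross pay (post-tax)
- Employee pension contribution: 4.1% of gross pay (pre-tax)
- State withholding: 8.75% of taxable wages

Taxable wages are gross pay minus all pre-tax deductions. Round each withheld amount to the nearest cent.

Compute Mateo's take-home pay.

$1,045.96

Regular pay: 38 × $25.49 = $968.62
Overtime pay: 8 × $25.49 × 1.5 = $305.88
Gross pay = $968.62 + $305.88 = $1,274.50
Employee pension contribution: $1,274.50 × 0.041 = $52.25
Taxable wages = $1,274.50 − $52.25 = $1,222.25
State withholding: $1,222.25 × 0.0875 = $106.95
State unemployment insurance (employee share): $1,274.50 × 0.002 = $2.55
SDI: $1,274.50 × 0.0154 = $19.63
Union dues: $1,274.50 × 0.037 = $47.16
Total deductions = $52.25 + $106.95 + $2.55 + $19.63 + $47.16 = $228.54
Net pay = $1,274.50 − $228.54 = $1,045.96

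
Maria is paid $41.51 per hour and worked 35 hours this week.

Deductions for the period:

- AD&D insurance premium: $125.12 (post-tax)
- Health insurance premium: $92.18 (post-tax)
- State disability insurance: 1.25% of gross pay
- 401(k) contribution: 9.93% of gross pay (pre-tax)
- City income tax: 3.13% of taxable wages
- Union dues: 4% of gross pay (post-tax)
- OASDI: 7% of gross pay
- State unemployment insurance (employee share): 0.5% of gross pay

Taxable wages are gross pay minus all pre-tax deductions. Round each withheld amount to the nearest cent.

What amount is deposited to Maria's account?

$865.09

Gross pay: 35 × $41.51 = $1,452.85
401(k) contribution: $1,452.85 × 0.0993 = $144.27
Taxable wages = $1,452.85 − $144.27 = $1,308.58
City income tax: $1,308.58 × 0.0313 = $40.96
State disability insurance: $1,452.85 × 0.0125 = $18.16
State unemployment insurance (employee share): $1,452.85 × 0.005 = $7.26
OASDI: $1,452.85 × 0.07 = $101.70
Health insurance premium: $92.18
AD&D insurance premium: $125.12
Union dues: $1,452.85 × 0.04 = $58.11
Total deductions = $144.27 + $40.96 + $18.16 + $7.26 + $101.70 + $92.18 + $125.12 + $58.11 = $587.76
Net pay = $1,452.85 − $587.76 = $865.09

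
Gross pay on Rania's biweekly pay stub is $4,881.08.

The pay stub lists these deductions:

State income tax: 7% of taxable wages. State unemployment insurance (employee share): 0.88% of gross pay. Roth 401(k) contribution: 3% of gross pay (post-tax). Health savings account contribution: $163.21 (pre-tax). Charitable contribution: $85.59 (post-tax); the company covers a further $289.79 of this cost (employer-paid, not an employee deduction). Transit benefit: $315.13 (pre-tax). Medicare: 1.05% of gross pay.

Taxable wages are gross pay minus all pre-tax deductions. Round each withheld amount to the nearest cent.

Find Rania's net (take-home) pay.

Transit benefit: $315.13
Health savings account contribution: $163.21
Pre-tax total = $315.13 + $163.21 = $478.34
Taxable wages = $4,881.08 − $478.34 = $4,402.74
State income tax: $4,402.74 × 0.07 = $308.19
State unemployment insurance (employee share): $4,881.08 × 0.0088 = $42.95
Medicare: $4,881.08 × 0.0105 = $51.25
Roth 401(k) contribution: $4,881.08 × 0.03 = $146.43
Charitable contribution: $85.59
(Employer's $289.79 toward charitable contribution is not withheld from the employee.)
Total deductions = $315.13 + $163.21 + $308.19 + $42.95 + $51.25 + $146.43 + $85.59 = $1,112.75
Net pay = $4,881.08 − $1,112.75 = $3,768.33

$3,768.33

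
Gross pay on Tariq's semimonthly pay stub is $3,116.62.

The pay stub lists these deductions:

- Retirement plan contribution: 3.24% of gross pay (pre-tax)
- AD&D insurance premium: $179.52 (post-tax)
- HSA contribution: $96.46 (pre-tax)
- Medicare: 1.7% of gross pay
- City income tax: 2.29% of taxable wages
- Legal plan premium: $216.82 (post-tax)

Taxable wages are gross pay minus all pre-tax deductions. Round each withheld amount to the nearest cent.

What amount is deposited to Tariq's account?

$2,403.01

HSA contribution: $96.46
Retirement plan contribution: $3,116.62 × 0.0324 = $100.98
Pre-tax total = $96.46 + $100.98 = $197.44
Taxable wages = $3,116.62 − $197.44 = $2,919.18
City income tax: $2,919.18 × 0.0229 = $66.85
Medicare: $3,116.62 × 0.017 = $52.98
Legal plan premium: $216.82
AD&D insurance premium: $179.52
Total deductions = $96.46 + $100.98 + $66.85 + $52.98 + $216.82 + $179.52 = $713.61
Net pay = $3,116.62 − $713.61 = $2,403.01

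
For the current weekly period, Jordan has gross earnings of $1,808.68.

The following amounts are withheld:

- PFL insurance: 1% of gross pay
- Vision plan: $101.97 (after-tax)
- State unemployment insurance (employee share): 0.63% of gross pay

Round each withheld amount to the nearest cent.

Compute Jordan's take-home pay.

$1,677.23

State unemployment insurance (employee share): $1,808.68 × 0.0063 = $11.39
PFL insurance: $1,808.68 × 0.01 = $18.09
Vision plan: $101.97
Total deductions = $11.39 + $18.09 + $101.97 = $131.45
Net pay = $1,808.68 − $131.45 = $1,677.23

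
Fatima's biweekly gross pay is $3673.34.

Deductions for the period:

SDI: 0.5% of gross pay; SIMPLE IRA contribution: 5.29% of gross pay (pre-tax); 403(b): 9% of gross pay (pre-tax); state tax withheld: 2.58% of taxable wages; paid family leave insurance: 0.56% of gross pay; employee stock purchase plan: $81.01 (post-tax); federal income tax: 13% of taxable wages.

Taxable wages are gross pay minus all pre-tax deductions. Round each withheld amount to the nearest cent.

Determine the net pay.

$2537.95

403(b): $3673.34 × 0.09 = $330.60
SIMPLE IRA contribution: $3673.34 × 0.0529 = $194.32
Pre-tax total = $330.60 + $194.32 = $524.92
Taxable wages = $3673.34 − $524.92 = $3148.42
Federal income tax: $3148.42 × 0.13 = $409.29
State tax withheld: $3148.42 × 0.0258 = $81.23
Paid family leave insurance: $3673.34 × 0.0056 = $20.57
SDI: $3673.34 × 0.005 = $18.37
Employee stock purchase plan: $81.01
Total deductions = $330.60 + $194.32 + $409.29 + $81.23 + $20.57 + $18.37 + $81.01 = $1135.39
Net pay = $3673.34 − $1135.39 = $2537.95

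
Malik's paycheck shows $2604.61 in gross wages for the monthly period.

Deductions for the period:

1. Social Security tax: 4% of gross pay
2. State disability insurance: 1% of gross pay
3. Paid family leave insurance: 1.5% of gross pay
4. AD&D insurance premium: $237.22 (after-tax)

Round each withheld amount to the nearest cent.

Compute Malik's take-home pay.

Social Security tax: $2604.61 × 0.04 = $104.18
Paid family leave insurance: $2604.61 × 0.015 = $39.07
State disability insurance: $2604.61 × 0.01 = $26.05
AD&D insurance premium: $237.22
Total deductions = $104.18 + $39.07 + $26.05 + $237.22 = $406.52
Net pay = $2604.61 − $406.52 = $2198.09

$2198.09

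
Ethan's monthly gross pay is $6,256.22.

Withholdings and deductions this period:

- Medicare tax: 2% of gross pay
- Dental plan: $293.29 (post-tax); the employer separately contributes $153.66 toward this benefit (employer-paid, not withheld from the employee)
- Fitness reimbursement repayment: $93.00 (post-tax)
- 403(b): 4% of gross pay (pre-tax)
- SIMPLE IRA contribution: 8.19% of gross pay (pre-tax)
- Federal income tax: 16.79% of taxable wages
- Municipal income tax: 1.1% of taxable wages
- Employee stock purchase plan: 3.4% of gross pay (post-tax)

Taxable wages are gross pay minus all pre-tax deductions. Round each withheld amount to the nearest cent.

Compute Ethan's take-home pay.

$3,786.67

SIMPLE IRA contribution: $6,256.22 × 0.0819 = $512.38
403(b): $6,256.22 × 0.04 = $250.25
Pre-tax total = $512.38 + $250.25 = $762.63
Taxable wages = $6,256.22 − $762.63 = $5,493.59
Federal income tax: $5,493.59 × 0.1679 = $922.37
Municipal income tax: $5,493.59 × 0.011 = $60.43
Medicare tax: $6,256.22 × 0.02 = $125.12
Employee stock purchase plan: $6,256.22 × 0.034 = $212.71
Dental plan: $293.29
Fitness reimbursement repayment: $93.00
(Employer's $153.66 toward dental plan is not withheld from the employee.)
Total deductions = $512.38 + $250.25 + $922.37 + $60.43 + $125.12 + $212.71 + $293.29 + $93.00 = $2,469.55
Net pay = $6,256.22 − $2,469.55 = $3,786.67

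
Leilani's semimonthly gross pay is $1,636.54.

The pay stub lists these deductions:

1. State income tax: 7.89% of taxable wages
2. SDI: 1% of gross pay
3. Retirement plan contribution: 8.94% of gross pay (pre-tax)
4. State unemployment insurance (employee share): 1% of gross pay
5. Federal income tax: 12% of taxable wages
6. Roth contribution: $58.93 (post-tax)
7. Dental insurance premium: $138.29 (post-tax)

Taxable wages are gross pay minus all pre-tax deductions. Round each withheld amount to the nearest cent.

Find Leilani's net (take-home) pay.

$963.86

Retirement plan contribution: $1,636.54 × 0.0894 = $146.31
Taxable wages = $1,636.54 − $146.31 = $1,490.23
State income tax: $1,490.23 × 0.0789 = $117.58
Federal income tax: $1,490.23 × 0.12 = $178.83
SDI: $1,636.54 × 0.01 = $16.37
State unemployment insurance (employee share): $1,636.54 × 0.01 = $16.37
Dental insurance premium: $138.29
Roth contribution: $58.93
Total deductions = $146.31 + $117.58 + $178.83 + $16.37 + $16.37 + $138.29 + $58.93 = $672.68
Net pay = $1,636.54 − $672.68 = $963.86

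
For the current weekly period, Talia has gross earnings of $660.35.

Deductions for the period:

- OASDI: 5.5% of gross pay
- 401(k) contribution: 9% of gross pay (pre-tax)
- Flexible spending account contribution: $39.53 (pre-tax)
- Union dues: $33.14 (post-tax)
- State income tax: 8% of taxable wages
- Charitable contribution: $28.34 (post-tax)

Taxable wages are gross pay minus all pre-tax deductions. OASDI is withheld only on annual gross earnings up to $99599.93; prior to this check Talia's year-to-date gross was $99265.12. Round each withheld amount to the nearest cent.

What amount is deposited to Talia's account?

$436.59

401(k) contribution: $660.35 × 0.09 = $59.43
Flexible spending account contribution: $39.53
Pre-tax total = $59.43 + $39.53 = $98.96
Taxable wages = $660.35 − $98.96 = $561.39
State income tax: $561.39 × 0.08 = $44.91
OASDI: only $99599.93 − $99265.12 = $334.81 of this check is subject → $334.81 × 0.055 = $18.41
Charitable contribution: $28.34
Union dues: $33.14
Total deductions = $59.43 + $39.53 + $44.91 + $18.41 + $28.34 + $33.14 = $223.76
Net pay = $660.35 − $223.76 = $436.59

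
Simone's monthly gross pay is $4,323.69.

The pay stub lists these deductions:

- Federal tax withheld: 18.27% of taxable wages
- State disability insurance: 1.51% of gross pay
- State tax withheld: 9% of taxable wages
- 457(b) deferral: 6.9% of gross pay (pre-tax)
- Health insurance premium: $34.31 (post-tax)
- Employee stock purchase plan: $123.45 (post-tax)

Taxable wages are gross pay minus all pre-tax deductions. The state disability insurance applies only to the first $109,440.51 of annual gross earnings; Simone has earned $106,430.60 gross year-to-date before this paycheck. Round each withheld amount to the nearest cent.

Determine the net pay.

457(b) deferral: $4,323.69 × 0.069 = $298.33
Taxable wages = $4,323.69 − $298.33 = $4,025.36
Federal tax withheld: $4,025.36 × 0.1827 = $735.43
State tax withheld: $4,025.36 × 0.09 = $362.28
State disability insurance: only $109,440.51 − $106,430.60 = $3,009.91 of this check is subject → $3,009.91 × 0.0151 = $45.45
Health insurance premium: $34.31
Employee stock purchase plan: $123.45
Total deductions = $298.33 + $735.43 + $362.28 + $45.45 + $34.31 + $123.45 = $1,599.25
Net pay = $4,323.69 − $1,599.25 = $2,724.44

$2,724.44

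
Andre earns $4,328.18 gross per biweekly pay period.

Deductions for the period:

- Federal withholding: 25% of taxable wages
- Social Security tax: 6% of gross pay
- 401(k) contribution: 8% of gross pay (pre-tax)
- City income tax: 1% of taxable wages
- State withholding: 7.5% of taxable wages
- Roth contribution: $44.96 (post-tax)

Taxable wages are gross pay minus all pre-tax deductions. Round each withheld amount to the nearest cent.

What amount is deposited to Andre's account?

$2,343.34

401(k) contribution: $4,328.18 × 0.08 = $346.25
Taxable wages = $4,328.18 − $346.25 = $3,981.93
City income tax: $3,981.93 × 0.01 = $39.82
Federal withholding: $3,981.93 × 0.25 = $995.48
State withholding: $3,981.93 × 0.075 = $298.64
Social Security tax: $4,328.18 × 0.06 = $259.69
Roth contribution: $44.96
Total deductions = $346.25 + $39.82 + $995.48 + $298.64 + $259.69 + $44.96 = $1,984.84
Net pay = $4,328.18 − $1,984.84 = $2,343.34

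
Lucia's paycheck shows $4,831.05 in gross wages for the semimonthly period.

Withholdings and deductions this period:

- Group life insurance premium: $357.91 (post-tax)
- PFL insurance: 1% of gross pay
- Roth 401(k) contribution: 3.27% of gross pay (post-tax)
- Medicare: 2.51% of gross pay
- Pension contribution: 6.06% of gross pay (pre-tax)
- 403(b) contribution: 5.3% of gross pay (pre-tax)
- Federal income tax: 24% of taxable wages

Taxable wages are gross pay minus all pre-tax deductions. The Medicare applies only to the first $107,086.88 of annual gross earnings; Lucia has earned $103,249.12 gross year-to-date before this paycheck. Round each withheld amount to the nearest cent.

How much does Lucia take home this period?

Pension contribution: $4,831.05 × 0.0606 = $292.76
403(b) contribution: $4,831.05 × 0.053 = $256.05
Pre-tax total = $292.76 + $256.05 = $548.81
Taxable wages = $4,831.05 − $548.81 = $4,282.24
Federal income tax: $4,282.24 × 0.24 = $1,027.74
PFL insurance: $4,831.05 × 0.01 = $48.31
Medicare: only $107,086.88 − $103,249.12 = $3,837.76 of this check is subject → $3,837.76 × 0.0251 = $96.33
Group life insurance premium: $357.91
Roth 401(k) contribution: $4,831.05 × 0.0327 = $157.98
Total deductions = $292.76 + $256.05 + $1,027.74 + $48.31 + $96.33 + $357.91 + $157.98 = $2,237.08
Net pay = $4,831.05 − $2,237.08 = $2,593.97

$2,593.97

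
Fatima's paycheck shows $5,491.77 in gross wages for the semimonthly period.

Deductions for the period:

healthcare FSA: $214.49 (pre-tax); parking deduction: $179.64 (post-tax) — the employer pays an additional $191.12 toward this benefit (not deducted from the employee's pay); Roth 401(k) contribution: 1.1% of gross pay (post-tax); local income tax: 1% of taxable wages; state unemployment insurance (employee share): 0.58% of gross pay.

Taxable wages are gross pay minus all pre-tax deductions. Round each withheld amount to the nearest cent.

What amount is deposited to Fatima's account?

$4,952.61

Healthcare FSA: $214.49
Taxable wages = $5,491.77 − $214.49 = $5,277.28
Local income tax: $5,277.28 × 0.01 = $52.77
State unemployment insurance (employee share): $5,491.77 × 0.0058 = $31.85
Roth 401(k) contribution: $5,491.77 × 0.011 = $60.41
Parking deduction: $179.64
(Employer's $191.12 toward parking deduction is not withheld from the employee.)
Total deductions = $214.49 + $52.77 + $31.85 + $60.41 + $179.64 = $539.16
Net pay = $5,491.77 − $539.16 = $4,952.61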